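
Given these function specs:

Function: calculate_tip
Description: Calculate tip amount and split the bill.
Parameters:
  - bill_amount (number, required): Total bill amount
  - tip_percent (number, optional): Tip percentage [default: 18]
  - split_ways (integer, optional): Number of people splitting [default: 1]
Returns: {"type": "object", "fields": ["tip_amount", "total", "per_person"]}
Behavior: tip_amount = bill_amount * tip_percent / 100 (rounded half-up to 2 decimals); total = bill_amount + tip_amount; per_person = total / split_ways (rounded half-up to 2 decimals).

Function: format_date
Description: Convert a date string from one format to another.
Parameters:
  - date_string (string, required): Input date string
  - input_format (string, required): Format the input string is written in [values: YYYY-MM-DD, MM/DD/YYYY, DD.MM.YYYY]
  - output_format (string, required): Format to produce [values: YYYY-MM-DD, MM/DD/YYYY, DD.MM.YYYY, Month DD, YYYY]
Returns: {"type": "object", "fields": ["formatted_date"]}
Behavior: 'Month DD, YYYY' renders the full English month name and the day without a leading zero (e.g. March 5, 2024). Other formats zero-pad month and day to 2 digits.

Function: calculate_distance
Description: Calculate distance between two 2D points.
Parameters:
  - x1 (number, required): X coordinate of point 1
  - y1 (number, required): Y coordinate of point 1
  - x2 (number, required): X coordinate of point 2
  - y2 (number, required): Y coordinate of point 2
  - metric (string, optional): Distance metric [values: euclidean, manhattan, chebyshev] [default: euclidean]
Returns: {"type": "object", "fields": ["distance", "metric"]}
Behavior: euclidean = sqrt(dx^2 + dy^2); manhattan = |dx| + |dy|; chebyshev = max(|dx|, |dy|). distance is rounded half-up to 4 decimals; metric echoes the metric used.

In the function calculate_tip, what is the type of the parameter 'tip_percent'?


The calculate_tip spec declares:
  - tip_percent (number, optional): Tip percentage [default: 18]
Type:
number


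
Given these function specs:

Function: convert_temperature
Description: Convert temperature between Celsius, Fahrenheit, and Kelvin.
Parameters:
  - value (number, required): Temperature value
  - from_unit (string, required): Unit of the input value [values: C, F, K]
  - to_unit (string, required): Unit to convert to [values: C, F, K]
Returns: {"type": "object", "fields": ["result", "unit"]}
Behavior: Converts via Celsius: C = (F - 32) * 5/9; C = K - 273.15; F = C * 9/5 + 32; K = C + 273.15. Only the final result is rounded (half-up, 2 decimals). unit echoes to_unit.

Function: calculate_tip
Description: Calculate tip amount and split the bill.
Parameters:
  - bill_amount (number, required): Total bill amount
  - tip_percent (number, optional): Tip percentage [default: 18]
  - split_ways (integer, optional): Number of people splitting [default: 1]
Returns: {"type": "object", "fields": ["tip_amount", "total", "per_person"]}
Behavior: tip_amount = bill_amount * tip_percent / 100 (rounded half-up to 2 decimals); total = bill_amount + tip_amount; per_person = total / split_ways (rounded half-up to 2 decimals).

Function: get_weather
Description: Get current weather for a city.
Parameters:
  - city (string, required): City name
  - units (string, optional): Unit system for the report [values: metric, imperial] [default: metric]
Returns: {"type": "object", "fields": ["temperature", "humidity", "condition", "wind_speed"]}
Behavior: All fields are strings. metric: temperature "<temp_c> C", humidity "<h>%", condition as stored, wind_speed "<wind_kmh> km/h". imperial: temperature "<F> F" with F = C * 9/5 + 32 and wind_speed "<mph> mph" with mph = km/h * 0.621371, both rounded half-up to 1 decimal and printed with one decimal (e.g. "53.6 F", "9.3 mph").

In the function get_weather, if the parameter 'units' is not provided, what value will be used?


The get_weather spec declares:
  - units (string, optional): Unit system for the report [values: metric, imperial] [default: metric]
Default:
metric


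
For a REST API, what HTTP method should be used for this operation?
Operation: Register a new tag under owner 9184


GET = read, POST = create, PUT = update/replace, DELETE = remove
This operation is a create.
POST


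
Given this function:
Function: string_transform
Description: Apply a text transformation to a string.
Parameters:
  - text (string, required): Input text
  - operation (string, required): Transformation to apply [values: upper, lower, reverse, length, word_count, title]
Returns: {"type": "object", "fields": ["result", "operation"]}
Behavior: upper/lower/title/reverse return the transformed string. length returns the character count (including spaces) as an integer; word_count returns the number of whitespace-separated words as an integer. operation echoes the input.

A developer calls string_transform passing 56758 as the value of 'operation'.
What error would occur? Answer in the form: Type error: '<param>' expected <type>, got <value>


Spec: 'operation' is declared as string; 56758 is an integer.
Type error: 'operation' expected string, got 56758


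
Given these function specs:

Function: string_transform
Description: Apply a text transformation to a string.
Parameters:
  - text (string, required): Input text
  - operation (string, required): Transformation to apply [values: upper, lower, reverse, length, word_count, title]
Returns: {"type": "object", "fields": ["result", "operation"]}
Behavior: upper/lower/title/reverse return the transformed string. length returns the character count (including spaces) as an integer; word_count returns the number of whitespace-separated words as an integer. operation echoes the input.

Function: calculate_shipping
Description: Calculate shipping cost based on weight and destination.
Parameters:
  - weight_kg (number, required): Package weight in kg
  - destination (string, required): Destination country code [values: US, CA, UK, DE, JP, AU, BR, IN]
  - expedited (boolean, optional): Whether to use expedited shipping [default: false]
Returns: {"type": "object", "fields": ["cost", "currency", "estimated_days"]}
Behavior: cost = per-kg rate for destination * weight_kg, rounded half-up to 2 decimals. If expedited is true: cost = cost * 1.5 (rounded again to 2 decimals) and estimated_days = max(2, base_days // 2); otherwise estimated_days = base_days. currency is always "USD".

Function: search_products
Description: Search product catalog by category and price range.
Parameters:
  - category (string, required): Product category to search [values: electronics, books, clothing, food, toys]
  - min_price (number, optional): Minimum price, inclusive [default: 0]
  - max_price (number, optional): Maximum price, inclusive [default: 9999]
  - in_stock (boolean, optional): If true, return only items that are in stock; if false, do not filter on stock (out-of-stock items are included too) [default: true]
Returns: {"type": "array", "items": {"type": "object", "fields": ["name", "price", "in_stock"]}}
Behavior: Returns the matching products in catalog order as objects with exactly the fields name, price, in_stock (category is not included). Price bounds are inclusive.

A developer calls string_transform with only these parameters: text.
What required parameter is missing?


Required parameters: text, operation
Provided: text
Missing: operation
operation


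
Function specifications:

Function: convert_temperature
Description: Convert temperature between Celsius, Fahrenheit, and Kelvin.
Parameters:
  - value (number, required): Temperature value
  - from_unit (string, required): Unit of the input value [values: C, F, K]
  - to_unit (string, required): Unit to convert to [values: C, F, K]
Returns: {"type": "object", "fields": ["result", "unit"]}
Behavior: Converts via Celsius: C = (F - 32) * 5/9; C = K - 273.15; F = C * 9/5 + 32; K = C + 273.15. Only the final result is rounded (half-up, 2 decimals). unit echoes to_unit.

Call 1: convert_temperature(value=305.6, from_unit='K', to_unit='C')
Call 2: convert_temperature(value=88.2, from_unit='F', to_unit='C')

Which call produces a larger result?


Call 1:
  To C: 305.6 - 273.15 = 32.45
  Target is C: 32.45
  Round to 2 decimals: 32.45
  -> 32.45 C
Call 2:
  To C: (88.2 - 32) * 5/9 = 31.222222
  Target is C: 31.222222
  Round to 2 decimals: 31.22
  -> 31.22 C
Call 1 (32.45 C)


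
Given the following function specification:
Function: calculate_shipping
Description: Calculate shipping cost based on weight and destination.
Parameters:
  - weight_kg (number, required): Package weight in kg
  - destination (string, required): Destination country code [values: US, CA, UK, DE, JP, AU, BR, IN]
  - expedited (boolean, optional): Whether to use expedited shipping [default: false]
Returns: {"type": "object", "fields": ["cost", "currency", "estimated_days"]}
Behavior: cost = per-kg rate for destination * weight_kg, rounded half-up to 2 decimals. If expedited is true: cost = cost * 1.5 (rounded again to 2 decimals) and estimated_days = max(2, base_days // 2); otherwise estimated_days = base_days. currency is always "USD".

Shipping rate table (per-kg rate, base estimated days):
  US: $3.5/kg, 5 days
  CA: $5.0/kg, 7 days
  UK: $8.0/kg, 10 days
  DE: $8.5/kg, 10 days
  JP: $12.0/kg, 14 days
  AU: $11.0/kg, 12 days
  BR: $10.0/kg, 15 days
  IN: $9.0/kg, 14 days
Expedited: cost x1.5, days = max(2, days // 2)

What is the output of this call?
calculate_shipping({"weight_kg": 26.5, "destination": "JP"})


Defaults applied: expedited=false
Rate for JP: $12.0/kg, base 14 days
cost = 12.0 * 26.5 = 318 -> 318.00
expedited not set/false: estimated_days = 14
Output:
{"cost": 318.0, "currency": "USD", "estimated_days": 14}


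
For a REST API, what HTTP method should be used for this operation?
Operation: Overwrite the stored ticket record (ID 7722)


GET = read, POST = create, PUT = update/replace, DELETE = remove
This operation is an update/replace.
PUT


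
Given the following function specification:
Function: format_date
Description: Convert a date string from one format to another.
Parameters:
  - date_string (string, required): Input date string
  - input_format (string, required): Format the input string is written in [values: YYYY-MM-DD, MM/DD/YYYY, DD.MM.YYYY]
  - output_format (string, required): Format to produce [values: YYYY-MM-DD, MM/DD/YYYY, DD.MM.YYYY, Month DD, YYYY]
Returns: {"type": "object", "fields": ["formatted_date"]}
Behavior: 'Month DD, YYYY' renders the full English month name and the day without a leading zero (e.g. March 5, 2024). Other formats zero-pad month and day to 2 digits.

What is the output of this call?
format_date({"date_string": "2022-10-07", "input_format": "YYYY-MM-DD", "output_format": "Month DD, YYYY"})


Parse '2022-10-07' as YYYY-MM-DD: year=2022, month=10, day=7
Month 10 = October
Render as Month DD, YYYY: October 7, 2022
Output:
{"formatted_date": "October 7, 2022"}


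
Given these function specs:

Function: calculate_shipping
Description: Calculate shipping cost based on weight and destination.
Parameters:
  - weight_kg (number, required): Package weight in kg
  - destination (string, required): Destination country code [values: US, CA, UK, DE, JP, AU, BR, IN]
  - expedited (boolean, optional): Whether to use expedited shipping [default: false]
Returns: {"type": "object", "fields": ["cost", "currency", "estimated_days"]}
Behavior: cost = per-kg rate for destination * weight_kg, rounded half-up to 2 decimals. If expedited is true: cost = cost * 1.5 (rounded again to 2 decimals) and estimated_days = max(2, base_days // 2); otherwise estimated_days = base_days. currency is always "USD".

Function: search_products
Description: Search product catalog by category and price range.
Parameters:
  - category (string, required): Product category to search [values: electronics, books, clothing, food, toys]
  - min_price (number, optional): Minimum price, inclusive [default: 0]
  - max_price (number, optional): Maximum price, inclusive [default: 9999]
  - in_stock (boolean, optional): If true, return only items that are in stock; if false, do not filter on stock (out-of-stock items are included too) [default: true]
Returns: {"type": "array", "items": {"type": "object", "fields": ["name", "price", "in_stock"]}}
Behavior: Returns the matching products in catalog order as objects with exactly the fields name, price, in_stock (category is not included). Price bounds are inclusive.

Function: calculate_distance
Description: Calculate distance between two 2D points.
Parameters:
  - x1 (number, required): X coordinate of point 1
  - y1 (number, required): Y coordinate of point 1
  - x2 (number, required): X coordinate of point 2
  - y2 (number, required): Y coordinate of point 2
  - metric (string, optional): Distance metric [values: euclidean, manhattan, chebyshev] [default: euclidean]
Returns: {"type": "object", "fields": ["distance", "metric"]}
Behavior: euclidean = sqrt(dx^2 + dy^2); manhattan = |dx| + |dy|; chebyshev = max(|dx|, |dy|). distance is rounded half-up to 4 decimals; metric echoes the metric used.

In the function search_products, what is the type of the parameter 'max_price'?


The search_products spec declares:
  - max_price (number, optional): Maximum price, inclusive [default: 9999]
Type:
number


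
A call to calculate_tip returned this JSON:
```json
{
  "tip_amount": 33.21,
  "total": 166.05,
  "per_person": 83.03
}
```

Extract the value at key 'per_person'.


83.03


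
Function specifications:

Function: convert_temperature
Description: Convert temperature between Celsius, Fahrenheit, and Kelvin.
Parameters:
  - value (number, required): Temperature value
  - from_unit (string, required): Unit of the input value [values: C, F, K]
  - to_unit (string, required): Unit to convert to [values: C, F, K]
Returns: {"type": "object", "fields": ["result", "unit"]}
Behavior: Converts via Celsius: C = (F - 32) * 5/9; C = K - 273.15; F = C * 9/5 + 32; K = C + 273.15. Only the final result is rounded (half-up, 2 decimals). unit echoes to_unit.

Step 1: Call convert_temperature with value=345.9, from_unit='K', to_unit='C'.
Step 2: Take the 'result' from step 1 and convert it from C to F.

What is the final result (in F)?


Step 1: convert_temperature(value=345.9, from_unit=K, to_unit=C)
  To C: 345.9 - 273.15 = 72.75
  Target is C: 72.75
  Round to 2 decimals: 72.75
  -> result = 72.75 C
Step 2: convert_temperature(value=72.75, from_unit=C, to_unit=F)
  Input already in C: 72.75
  To F: 72.75 * 9/5 + 32 = 162.95
  Round to 2 decimals: 162.95
  -> result = 162.95 F
162.95 F


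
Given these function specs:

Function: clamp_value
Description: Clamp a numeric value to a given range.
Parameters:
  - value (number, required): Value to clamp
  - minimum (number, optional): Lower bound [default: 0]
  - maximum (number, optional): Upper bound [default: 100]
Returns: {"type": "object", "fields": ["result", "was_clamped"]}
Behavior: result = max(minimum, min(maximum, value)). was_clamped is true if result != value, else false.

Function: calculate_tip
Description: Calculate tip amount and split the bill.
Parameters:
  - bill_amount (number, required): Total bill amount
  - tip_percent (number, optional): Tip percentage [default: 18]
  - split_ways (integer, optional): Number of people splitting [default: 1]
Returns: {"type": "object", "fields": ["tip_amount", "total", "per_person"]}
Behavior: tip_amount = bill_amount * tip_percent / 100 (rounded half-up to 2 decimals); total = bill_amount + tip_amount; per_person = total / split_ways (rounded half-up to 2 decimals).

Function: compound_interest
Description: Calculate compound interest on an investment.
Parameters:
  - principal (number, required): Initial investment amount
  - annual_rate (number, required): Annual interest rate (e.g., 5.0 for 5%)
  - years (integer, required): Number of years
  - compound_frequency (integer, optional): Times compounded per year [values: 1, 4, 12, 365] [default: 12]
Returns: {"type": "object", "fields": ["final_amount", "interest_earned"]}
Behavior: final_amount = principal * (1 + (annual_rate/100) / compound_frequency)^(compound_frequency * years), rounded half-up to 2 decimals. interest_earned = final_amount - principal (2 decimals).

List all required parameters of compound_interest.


Parameters of compound_interest and their required/optional flag:
  principal: required
  annual_rate: required
  years: required
  compound_frequency: optional
annual_rate, principal, years


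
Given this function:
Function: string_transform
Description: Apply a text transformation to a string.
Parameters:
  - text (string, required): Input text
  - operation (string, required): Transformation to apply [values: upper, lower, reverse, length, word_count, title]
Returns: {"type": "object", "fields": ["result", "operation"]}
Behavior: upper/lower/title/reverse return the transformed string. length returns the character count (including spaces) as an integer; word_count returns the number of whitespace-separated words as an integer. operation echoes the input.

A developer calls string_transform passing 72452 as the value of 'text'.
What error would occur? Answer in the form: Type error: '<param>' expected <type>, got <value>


Spec: 'text' is declared as string; 72452 is an integer.
Type error: 'text' expected string, got 72452


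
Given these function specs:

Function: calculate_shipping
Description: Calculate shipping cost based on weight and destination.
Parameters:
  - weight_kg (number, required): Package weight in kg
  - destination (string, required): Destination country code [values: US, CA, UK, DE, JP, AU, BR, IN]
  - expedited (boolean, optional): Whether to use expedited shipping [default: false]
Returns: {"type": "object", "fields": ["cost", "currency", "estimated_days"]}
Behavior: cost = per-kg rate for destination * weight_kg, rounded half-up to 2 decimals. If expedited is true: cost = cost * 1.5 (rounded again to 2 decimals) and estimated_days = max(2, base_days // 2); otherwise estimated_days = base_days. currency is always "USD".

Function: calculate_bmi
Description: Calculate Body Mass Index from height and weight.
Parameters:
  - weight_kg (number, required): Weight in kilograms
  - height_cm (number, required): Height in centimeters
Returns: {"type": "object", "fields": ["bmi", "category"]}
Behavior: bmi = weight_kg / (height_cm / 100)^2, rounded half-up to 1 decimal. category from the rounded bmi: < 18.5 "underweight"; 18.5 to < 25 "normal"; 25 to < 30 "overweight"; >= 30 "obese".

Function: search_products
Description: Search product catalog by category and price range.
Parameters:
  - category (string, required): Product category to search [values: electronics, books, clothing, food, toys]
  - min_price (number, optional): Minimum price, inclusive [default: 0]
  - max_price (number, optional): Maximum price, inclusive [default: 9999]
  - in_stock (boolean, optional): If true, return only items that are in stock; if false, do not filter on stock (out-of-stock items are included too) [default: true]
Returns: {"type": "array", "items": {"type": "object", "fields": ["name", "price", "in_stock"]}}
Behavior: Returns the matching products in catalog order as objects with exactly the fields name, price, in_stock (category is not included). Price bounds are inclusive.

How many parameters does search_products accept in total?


Parameters of search_products: category (required), min_price (optional), max_price (optional), in_stock (optional)
Total:
4


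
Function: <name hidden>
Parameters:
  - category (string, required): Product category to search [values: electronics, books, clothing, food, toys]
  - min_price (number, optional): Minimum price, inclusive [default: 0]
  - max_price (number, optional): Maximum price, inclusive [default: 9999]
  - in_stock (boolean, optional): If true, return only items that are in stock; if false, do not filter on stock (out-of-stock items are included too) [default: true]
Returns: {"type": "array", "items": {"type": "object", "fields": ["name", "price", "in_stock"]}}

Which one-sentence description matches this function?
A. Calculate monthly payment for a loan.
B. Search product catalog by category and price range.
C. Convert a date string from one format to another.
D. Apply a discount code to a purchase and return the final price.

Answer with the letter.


Parameters category, min_price, max_price, in_stock and return "array" fit: Search product catalog by category and price range.
B


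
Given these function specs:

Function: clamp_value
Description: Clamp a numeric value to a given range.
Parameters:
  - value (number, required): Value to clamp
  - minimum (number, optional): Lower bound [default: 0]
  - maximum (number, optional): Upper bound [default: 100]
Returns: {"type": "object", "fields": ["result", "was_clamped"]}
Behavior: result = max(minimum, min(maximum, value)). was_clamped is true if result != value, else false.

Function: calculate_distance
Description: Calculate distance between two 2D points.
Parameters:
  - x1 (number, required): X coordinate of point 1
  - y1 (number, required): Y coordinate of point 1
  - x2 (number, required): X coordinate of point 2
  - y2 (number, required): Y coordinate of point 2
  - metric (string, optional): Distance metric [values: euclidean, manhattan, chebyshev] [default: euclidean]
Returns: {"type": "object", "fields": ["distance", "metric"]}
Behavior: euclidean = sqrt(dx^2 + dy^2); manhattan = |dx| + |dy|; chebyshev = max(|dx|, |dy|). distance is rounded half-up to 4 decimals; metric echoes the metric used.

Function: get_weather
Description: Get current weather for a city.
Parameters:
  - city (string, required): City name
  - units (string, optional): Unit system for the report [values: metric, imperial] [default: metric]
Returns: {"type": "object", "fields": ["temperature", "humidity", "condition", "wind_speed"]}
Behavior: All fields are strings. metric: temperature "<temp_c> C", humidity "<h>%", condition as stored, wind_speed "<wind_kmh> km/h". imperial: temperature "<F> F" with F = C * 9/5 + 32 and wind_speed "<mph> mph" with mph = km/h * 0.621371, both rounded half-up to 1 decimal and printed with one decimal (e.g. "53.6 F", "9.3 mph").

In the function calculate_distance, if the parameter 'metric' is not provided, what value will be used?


The calculate_distance spec declares:
  - metric (string, optional): Distance metric [values: euclidean, manhattan, chebyshev] [default: euclidean]
Default:
euclidean


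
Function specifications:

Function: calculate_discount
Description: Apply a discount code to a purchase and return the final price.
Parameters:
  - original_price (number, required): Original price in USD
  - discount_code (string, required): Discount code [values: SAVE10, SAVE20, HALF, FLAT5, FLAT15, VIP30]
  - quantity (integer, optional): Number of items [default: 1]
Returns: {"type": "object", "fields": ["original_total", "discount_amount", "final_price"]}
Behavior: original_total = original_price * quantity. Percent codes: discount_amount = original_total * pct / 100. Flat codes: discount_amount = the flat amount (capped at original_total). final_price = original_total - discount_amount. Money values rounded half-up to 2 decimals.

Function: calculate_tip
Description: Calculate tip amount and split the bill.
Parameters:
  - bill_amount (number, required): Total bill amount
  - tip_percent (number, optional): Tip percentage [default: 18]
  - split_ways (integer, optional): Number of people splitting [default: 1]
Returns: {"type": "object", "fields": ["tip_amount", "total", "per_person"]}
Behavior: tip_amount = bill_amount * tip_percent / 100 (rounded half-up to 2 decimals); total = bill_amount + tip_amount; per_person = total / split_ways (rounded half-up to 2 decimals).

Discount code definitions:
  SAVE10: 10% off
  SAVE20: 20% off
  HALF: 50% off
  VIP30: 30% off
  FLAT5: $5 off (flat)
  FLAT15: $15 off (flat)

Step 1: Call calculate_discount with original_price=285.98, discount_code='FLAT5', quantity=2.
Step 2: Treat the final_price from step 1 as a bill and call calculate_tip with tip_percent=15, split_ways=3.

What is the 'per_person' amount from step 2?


Step 1: calculate_discount(original_price=285.98, discount_code=FLAT5, quantity=2)
  original_total = 285.98 * 2 = 571.96
  FLAT5 = $5 flat: discount_amount = min(5.00, 571.96) = 5.00
  final_price = 571.96 - 5.00 = 566.96
  -> final_price = 566.96
Step 2: calculate_tip(bill_amount=566.96, tip_percent=15, split_ways=3)
  tip_amount = 566.96 * 15/100 = 85.044 -> 85.04
  total = 566.96 + 85.04 = 652.00
  per_person = 652.00 / 3 = 217.333333 -> 217.33
  -> per_person = 217.33
$217.33


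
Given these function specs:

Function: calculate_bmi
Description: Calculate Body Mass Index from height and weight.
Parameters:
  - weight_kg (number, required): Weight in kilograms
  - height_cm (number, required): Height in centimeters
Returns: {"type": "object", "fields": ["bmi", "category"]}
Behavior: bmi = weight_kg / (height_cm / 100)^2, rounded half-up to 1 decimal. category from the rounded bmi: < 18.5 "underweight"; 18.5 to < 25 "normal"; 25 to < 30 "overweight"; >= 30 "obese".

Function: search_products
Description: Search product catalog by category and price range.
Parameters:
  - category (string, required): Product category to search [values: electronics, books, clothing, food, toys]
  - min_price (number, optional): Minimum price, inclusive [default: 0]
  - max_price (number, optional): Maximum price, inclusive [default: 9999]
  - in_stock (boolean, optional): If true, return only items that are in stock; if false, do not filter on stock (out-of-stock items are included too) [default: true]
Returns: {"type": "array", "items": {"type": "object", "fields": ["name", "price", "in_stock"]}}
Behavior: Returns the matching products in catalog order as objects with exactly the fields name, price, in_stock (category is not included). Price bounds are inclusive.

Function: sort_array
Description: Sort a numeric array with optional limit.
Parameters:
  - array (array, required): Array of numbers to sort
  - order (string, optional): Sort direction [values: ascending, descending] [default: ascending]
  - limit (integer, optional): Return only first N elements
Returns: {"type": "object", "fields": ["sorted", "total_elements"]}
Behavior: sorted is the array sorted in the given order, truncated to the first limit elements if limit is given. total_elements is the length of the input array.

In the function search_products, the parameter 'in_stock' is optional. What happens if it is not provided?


The search_products spec declares:
  - in_stock (boolean, optional): If true, return only items that are in stock; if false, do not filter on stock (out-of-stock items are included too) [default: true]
It defaults to true


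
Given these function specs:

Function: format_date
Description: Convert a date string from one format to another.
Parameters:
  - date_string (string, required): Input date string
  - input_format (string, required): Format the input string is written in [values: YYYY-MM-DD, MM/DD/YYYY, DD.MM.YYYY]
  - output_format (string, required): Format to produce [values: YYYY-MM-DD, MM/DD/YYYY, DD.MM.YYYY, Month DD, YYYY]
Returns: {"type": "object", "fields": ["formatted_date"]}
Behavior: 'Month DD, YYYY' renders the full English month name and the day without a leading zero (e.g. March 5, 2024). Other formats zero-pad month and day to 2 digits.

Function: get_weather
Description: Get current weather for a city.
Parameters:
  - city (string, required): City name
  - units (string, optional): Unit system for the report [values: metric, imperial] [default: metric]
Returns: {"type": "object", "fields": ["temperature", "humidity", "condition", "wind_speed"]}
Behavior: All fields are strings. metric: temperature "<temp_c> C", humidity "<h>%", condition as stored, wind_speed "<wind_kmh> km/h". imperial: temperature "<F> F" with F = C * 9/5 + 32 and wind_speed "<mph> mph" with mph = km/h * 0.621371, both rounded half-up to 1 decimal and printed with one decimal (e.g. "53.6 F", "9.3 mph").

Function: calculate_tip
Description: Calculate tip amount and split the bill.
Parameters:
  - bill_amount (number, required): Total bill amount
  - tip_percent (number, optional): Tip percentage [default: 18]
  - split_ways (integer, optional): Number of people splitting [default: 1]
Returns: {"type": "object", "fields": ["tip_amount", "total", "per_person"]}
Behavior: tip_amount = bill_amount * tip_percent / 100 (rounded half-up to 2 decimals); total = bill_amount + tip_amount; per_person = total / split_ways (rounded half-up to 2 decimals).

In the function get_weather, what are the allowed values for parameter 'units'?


The get_weather spec declares:
  - units (string, optional): Unit system for the report [values: metric, imperial] [default: metric]
Allowed values:
metric, imperial


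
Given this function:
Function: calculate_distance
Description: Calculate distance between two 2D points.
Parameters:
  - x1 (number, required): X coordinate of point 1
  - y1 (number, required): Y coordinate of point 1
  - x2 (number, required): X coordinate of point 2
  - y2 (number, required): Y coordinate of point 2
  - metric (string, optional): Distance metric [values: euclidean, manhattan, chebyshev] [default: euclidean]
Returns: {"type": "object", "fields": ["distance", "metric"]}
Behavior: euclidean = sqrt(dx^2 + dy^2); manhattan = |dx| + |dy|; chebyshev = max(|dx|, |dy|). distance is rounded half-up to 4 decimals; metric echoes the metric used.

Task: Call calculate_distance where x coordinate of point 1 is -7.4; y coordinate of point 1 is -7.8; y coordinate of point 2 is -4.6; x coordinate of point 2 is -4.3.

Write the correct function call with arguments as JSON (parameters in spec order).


Mapping each described value to its parameter name:
  'X coordinate of point 1' -> x1 = -7.4
  'Y coordinate of point 1' -> y1 = -7.8
  'Y coordinate of point 2' -> y2 = -4.6
  'X coordinate of point 2' -> x2 = -4.3
calculate_distance({"x1": -7.4, "y1": -7.8, "x2": -4.3, "y2": -4.6})


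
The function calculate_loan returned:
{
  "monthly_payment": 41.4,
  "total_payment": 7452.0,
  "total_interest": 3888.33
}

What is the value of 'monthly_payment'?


41.4


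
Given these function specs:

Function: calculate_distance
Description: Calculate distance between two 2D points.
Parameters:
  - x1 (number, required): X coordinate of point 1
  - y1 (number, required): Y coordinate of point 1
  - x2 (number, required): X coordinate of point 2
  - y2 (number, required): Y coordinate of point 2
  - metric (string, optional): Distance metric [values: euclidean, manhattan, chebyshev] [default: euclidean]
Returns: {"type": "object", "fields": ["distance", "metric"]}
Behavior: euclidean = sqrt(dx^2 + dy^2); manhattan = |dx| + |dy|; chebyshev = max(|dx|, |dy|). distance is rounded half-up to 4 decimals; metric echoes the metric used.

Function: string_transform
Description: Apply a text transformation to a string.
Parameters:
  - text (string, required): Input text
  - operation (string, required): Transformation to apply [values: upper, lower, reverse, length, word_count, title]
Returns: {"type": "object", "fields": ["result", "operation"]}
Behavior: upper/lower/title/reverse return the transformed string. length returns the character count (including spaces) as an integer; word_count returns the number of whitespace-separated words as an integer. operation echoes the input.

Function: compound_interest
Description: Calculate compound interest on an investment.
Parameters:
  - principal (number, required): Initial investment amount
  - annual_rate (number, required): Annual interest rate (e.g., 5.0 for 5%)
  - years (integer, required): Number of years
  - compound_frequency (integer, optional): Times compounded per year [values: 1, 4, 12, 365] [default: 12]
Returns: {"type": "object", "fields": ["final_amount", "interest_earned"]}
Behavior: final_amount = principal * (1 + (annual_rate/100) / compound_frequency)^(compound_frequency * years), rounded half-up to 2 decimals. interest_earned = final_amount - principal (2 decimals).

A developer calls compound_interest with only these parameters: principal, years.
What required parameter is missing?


Required parameters: principal, annual_rate, years
Provided: principal, years
Missing: annual_rate
annual_rate


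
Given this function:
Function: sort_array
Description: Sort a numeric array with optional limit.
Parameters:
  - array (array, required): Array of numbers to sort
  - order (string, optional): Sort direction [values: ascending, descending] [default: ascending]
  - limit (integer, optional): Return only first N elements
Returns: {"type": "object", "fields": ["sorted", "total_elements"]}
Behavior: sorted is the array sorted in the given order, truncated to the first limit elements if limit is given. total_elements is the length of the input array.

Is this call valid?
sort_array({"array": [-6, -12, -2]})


Checking all required parameters present and types match... All valid.
Valid


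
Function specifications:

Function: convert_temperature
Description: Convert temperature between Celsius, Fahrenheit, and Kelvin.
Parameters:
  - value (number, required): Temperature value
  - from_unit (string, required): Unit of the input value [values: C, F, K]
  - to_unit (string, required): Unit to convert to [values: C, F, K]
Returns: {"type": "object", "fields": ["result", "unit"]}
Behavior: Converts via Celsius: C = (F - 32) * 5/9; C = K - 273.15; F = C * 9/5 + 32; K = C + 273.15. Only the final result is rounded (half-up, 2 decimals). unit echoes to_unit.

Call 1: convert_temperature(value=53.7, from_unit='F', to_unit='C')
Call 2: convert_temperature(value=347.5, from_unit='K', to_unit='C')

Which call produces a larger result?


Call 1:
  To C: (53.7 - 32) * 5/9 = 12.055556
  Target is C: 12.055556
  Round to 2 decimals: 12.06
  -> 12.06 C
Call 2:
  To C: 347.5 - 273.15 = 74.35
  Target is C: 74.35
  Round to 2 decimals: 74.35
  -> 74.35 C
Call 2 (74.35 C)


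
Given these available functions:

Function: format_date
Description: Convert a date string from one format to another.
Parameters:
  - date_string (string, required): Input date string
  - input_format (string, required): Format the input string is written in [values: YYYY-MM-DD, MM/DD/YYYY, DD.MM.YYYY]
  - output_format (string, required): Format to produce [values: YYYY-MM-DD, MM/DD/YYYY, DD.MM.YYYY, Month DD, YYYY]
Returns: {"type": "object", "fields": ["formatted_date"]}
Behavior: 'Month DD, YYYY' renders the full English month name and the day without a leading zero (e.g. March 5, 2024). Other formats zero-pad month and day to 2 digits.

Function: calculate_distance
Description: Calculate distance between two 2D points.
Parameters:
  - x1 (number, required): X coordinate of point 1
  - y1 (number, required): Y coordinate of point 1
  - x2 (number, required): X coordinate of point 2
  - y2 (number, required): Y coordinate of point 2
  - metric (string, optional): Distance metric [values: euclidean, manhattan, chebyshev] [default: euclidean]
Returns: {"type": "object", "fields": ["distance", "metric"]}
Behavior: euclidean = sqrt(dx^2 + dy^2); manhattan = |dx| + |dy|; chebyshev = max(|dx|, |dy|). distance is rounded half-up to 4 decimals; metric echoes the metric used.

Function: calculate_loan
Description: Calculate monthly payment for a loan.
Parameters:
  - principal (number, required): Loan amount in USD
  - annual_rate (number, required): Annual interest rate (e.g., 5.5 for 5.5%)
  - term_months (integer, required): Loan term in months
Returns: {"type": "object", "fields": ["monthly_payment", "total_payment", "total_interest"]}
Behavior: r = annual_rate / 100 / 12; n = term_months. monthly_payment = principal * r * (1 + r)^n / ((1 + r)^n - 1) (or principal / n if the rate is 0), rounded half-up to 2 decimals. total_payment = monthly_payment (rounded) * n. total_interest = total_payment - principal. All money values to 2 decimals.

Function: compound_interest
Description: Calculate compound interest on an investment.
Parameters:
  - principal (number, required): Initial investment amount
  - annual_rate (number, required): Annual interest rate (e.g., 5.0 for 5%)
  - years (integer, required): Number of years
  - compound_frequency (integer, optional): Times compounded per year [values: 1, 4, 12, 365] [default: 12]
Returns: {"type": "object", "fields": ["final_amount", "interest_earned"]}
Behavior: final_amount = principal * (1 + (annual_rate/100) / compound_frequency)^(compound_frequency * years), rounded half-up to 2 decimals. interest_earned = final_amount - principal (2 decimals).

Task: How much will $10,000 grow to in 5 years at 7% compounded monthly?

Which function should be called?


The task needs a function whose description is: Calculate compound interest on an investment.
compound_interest


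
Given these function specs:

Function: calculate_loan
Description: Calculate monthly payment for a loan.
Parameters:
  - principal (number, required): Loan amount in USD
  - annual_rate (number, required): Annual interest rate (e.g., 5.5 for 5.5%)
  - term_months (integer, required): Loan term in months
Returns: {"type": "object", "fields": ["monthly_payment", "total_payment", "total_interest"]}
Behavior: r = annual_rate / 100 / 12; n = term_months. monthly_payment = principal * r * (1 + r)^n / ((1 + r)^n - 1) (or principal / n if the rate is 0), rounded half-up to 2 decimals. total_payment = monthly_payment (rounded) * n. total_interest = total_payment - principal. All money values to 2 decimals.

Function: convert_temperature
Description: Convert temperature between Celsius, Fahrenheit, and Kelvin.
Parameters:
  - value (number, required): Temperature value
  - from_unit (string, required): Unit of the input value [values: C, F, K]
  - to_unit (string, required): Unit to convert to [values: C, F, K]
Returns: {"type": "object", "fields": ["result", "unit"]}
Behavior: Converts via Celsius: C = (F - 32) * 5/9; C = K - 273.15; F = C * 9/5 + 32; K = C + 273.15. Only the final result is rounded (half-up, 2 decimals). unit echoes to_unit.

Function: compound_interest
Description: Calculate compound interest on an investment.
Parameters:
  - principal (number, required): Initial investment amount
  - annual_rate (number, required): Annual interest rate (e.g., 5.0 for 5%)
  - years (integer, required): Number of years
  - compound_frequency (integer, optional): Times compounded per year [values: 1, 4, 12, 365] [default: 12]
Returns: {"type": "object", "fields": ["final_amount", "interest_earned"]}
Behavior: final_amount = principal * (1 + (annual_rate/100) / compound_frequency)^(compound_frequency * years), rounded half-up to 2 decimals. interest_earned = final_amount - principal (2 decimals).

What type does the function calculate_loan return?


The calculate_loan spec declares Returns: {"type": "object", "fields": ["monthly_payment", "total_payment", "total_interest"]}
Type:
object


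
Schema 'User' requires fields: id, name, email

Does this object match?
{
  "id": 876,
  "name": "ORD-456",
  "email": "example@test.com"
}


Checking required fields... All present.
Valid - all required fields present


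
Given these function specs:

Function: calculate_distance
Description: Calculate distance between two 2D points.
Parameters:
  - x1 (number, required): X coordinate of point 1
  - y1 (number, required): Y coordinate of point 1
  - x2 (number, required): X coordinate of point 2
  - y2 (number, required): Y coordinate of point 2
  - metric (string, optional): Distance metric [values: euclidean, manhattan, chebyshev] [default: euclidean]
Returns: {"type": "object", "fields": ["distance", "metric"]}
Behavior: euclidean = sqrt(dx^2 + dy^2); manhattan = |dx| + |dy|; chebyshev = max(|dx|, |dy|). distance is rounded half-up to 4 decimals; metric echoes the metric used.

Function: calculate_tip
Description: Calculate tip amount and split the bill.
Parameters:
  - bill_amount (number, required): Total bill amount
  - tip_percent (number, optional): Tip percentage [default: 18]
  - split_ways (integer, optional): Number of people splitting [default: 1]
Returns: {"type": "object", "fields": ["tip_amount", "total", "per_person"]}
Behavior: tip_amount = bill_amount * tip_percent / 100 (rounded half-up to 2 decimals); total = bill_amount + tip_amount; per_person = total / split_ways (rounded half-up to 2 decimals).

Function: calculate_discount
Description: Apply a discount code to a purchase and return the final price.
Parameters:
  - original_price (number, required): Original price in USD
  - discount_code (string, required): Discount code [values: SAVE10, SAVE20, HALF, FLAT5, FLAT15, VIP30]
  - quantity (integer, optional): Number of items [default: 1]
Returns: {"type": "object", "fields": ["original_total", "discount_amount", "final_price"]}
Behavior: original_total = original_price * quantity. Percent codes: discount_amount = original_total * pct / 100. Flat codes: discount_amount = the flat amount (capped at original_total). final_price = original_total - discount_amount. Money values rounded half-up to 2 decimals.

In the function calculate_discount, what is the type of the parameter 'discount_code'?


The calculate_discount spec declares:
  - discount_code (string, required): Discount code [values: SAVE10, SAVE20, HALF, FLAT5, FLAT15, VIP30]
Type:
string
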